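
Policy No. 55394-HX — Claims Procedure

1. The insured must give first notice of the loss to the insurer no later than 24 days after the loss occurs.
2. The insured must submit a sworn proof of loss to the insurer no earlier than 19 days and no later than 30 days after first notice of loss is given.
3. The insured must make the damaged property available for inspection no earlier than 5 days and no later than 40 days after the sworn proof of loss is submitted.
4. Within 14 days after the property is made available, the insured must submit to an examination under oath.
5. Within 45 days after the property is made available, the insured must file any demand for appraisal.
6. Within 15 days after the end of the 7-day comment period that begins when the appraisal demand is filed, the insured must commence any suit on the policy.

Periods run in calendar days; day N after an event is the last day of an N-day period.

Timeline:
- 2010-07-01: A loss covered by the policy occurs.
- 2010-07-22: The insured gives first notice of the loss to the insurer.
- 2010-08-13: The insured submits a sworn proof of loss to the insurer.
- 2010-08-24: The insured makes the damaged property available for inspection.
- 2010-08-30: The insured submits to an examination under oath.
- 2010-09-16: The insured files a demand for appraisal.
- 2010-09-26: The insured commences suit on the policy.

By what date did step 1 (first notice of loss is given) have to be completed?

Step 1 runs from 2010-07-01, when the loss occurs. 24 days after 2010-07-01 is 2010-07-25.

2010-07-25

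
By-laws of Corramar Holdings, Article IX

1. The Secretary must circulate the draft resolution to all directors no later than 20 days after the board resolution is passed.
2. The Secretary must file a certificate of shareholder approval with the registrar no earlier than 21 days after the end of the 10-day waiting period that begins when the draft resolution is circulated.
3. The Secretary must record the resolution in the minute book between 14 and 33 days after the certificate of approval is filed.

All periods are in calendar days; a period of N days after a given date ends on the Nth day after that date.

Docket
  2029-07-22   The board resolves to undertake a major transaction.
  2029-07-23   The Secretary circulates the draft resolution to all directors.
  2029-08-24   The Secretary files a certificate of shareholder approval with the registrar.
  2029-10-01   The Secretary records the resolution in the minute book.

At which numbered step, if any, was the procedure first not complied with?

Step 3

Step 1: 20 days after 2029-07-22 (when the board resolution is passed) is 2029-08-11; done 2029-07-23 — timely.
Step 2: the earliest permitted date is 21 days after 2029-08-02 (end of the 10-day waiting period, which began when the draft resolution is circulated on 2029-07-23), i.e. 2029-08-23; done 2029-08-24, after the minimum wait.
Step 3: the window is 14–33 days after 2029-08-24 (when the certificate of approval is filed), so 2029-09-07 through 2029-09-26; 2029-10-01 is 5 days past the end of the window.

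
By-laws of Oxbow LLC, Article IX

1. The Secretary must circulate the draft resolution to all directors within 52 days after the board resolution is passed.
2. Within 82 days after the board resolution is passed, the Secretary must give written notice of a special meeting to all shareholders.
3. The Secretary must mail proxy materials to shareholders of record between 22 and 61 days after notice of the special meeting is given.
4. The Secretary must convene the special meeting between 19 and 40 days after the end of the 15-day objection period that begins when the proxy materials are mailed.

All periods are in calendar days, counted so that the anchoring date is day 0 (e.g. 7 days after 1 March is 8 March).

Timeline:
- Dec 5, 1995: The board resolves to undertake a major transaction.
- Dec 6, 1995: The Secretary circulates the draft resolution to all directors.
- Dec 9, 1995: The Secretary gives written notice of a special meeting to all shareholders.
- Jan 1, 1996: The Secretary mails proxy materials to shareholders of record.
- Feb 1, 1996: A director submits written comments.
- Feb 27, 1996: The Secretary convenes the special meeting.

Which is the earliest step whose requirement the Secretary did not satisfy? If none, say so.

Step 1: 52 days after Dec 5, 1995 (when the board resolution is passed) is Jan 26, 1996; done Dec 6, 1995 — timely.
Step 2: 82 days after Dec 5, 1995 (when the board resolution is passed) is Feb 25, 1996; completed Dec 9, 1995, before the deadline.
Step 3: the window is 22–61 days after Dec 9, 1995 (when notice of the special meeting is given), so Dec 31, 1995 through Feb 8, 1996; done Jan 1, 1996, which is between those dates.
Step 4: the window is 19–40 days after Jan 16, 1996 (end of the 15-day objection period, which began when the proxy materials are mailed on Jan 1, 1996), so Feb 4, 1996 through Feb 25, 1996; Feb 27, 1996 is 2 days past the end of the window.
The analysis stops there.

Step 4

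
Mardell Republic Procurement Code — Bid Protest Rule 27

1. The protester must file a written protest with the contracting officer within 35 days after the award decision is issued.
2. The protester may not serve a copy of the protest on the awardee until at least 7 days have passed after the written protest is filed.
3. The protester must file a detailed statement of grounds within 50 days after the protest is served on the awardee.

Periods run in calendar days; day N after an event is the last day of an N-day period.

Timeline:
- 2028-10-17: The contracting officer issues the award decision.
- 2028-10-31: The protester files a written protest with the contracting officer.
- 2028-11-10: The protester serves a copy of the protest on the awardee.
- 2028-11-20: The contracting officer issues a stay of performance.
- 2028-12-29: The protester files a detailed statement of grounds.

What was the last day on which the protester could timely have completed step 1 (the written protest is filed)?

Step 1 runs from 2028-10-17, when the award decision is issued. 35 days after 2028-10-17 is 2028-11-21.

2028-11-21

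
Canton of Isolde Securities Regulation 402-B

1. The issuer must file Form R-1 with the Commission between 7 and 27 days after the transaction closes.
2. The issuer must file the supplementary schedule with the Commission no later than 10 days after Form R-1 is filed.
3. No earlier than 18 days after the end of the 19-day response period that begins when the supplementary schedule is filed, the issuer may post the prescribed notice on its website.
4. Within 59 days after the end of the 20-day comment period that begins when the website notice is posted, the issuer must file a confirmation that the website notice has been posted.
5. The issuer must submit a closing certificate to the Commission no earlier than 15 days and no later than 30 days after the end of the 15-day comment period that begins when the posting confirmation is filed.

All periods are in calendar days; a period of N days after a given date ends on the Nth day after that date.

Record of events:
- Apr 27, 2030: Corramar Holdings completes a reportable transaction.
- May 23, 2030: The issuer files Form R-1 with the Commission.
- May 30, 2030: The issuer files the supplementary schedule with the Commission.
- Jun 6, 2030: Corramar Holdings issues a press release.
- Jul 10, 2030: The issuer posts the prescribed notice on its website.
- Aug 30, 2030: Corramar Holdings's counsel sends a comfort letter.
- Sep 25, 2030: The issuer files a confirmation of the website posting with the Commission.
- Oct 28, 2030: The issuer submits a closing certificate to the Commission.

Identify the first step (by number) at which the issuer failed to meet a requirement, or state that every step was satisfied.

None — every step was satisfied

Step 1 — 7 and 27 days from Apr 27, 2030 (when the transaction closes) are May 4, 2030 and May 24, 2030 respectively; May 23, 2030 falls inside that range.
Step 2 — counting 10 days from May 23, 2030 (when Form R-1 is filed) gives a deadline of Jun 2, 2030; completed May 30, 2030, before the deadline.
Step 3 — must wait 18 days from Jun 18, 2030 (end of the 19-day response period, which began when the supplementary schedule is filed on May 30, 2030), so not before Jul 6, 2030; done Jul 10, 2030, after the minimum wait.
Step 4 — counting 59 days from Jul 30, 2030 (end of the 20-day comment period, which began when the website notice is posted on Jul 10, 2030) gives a deadline of Sep 27, 2030; Sep 25, 2030 is within that limit.
Step 5 — 15 and 30 days from Oct 10, 2030 (end of the 15-day comment period, which began when the posting confirmation is filed on Sep 25, 2030) are Oct 25, 2030 and Nov 9, 2030 respectively; done Oct 28, 2030, which is between those dates.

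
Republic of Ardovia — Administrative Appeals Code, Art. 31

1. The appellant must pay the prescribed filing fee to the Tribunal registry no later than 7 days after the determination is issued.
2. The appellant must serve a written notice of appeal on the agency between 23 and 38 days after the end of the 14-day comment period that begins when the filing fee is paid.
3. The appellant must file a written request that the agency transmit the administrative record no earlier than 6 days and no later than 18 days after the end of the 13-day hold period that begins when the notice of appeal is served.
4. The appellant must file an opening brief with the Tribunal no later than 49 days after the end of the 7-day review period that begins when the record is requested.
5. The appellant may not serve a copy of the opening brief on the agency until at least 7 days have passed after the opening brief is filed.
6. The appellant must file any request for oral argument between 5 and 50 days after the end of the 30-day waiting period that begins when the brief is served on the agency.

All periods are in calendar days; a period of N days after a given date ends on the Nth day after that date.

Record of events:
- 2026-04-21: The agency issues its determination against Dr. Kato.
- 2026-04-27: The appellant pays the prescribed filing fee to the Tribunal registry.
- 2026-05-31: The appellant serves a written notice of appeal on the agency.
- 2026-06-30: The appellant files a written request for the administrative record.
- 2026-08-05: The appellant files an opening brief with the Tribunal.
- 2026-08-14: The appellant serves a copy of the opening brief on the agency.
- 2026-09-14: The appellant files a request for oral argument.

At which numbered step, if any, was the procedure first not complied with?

Step 2

Step 1: 7 days after 2026-04-21 (when the determination is issued) is 2026-04-28; done 2026-04-27 — timely.
Step 2: the window is 23–38 days after 2026-05-11 (end of the 14-day comment period, which began when the filing fee is paid on 2026-04-27), so 2026-06-03 through 2026-06-18; done 2026-05-31 — 3 days before the window opened.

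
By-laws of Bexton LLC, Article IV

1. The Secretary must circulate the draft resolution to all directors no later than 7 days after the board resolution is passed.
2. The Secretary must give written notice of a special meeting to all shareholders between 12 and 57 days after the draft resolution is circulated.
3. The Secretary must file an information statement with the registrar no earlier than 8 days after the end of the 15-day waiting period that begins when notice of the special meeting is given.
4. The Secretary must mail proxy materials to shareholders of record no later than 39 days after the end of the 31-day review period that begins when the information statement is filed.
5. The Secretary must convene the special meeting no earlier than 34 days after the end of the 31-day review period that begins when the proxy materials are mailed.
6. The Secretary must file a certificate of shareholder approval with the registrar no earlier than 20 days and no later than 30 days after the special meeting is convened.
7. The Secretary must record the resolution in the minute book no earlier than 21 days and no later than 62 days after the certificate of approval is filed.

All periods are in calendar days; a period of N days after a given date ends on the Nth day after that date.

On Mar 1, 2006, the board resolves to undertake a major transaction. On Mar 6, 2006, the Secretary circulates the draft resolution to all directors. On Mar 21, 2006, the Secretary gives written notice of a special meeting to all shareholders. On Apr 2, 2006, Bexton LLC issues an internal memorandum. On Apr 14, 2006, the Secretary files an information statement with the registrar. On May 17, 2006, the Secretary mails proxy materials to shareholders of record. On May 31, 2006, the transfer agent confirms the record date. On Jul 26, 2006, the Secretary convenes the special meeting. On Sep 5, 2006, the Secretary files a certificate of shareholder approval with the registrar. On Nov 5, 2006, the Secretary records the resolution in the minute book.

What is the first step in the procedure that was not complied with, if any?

Step 1 — counting 7 days from Mar 1, 2006 (when the board resolution is passed) gives a deadline of Mar 8, 2006; Mar 6, 2006 is within that limit.
Step 2 — 12 and 57 days from Mar 6, 2006 (when the draft resolution is circulated) are Mar 18, 2006 and May 2, 2006 respectively; done Mar 21, 2006, which is between those dates.
Step 3 — must wait 8 days from Apr 5, 2006 (end of the 15-day waiting period, which began when notice of the special meeting is given on Mar 21, 2006), so not before Apr 13, 2006; Apr 14, 2006 is on or after that date.
Step 4 — counting 39 days from May 15, 2006 (end of the 31-day review period, which began when the information statement is filed on Apr 14, 2006) gives a deadline of Jun 23, 2006; May 17, 2006 is within that limit.
Step 5 — must wait 34 days from Jun 17, 2006 (end of the 31-day review period, which began when the proxy materials are mailed on May 17, 2006), so not before Jul 21, 2006; done Jul 26, 2006, after the minimum wait.
Step 6 — 20 and 30 days from Jul 26, 2006 (when the special meeting is convened) are Aug 15, 2006 and Aug 25, 2006 respectively; done Sep 5, 2006 — 11 days after the window closed.

Step 6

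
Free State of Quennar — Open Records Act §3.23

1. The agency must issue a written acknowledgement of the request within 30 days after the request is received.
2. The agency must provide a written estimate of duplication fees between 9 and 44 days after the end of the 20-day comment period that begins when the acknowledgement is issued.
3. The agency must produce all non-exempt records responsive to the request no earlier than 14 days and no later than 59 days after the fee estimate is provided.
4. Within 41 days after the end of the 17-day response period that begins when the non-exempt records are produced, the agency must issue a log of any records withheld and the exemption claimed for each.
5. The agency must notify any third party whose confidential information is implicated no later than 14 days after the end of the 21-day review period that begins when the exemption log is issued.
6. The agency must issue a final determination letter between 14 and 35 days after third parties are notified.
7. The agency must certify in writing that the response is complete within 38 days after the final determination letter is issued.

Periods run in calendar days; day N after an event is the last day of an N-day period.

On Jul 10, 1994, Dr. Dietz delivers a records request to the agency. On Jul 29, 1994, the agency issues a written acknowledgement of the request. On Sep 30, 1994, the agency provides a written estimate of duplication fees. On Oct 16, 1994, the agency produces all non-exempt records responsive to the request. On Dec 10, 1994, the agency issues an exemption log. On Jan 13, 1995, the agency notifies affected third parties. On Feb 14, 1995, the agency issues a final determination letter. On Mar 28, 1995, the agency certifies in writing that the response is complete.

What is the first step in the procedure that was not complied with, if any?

(1) due by Jul 10, 1994 + 30 days = Aug 9, 1994; completed Jul 29, 1994, before the deadline.
(2) the permitted window runs from Aug 18, 1994 + 9 = Aug 27, 1994 to Aug 18, 1994 + 44 = Oct 1, 1994; Sep 30, 1994 falls inside that range.
(3) the permitted window runs from Sep 30, 1994 + 14 = Oct 14, 1994 to Sep 30, 1994 + 59 = Nov 28, 1994; done Oct 16, 1994 — within the window.
(4) due by Nov 2, 1994 + 41 days = Dec 13, 1994; done Dec 10, 1994 — timely.
(5) due by Dec 31, 1994 + 14 days = Jan 14, 1995; done Jan 13, 1995 — timely.
(6) the permitted window runs from Jan 13, 1995 + 14 = Jan 27, 1995 to Jan 13, 1995 + 35 = Feb 17, 1995; Feb 14, 1995 falls inside that range.
(7) due by Feb 14, 1995 + 38 days = Mar 24, 1995; Mar 28, 1995 misses that deadline by 4 days.
The procedure was therefore not followed at step 7.

Step 7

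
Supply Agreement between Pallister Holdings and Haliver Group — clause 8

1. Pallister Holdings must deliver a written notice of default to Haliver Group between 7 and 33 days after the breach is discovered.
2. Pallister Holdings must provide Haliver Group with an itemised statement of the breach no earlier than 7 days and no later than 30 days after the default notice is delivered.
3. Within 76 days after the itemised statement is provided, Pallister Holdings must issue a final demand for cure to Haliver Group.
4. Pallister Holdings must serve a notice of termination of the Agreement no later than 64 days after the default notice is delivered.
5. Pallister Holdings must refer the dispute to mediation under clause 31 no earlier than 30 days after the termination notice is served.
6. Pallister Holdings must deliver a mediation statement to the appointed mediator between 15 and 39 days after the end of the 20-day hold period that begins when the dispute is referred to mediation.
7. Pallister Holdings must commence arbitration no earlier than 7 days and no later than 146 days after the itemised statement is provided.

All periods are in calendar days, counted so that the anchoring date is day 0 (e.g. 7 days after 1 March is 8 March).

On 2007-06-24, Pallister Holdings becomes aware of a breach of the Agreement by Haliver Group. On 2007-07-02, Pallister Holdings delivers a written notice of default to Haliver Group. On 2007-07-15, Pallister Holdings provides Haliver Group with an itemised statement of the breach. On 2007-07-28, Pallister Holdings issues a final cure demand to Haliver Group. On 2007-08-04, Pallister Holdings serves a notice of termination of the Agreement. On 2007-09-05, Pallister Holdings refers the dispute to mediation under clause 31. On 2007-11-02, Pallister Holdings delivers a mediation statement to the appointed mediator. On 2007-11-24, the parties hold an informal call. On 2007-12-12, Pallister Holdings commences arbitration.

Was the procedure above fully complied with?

No

(1) the permitted window runs from 2007-06-24 + 7 = 2007-07-01 to 2007-06-24 + 33 = 2007-07-27; 2007-07-02 falls inside that range.
(2) the permitted window runs from 2007-07-02 + 7 = 2007-07-09 to 2007-07-02 + 30 = 2007-08-01; done 2007-07-15, which is between those dates.
(3) due by 2007-07-15 + 76 days = 2007-09-29; done 2007-07-28 — timely.
(4) due by 2007-07-02 + 64 days = 2007-09-04; completed 2007-08-04, before the deadline.
(5) permitted from 2007-08-04 + 30 days = 2007-09-03 onward; 2007-09-05 is on or after that date.
(6) the permitted window runs from 2007-09-25 + 15 = 2007-10-10 to 2007-09-25 + 39 = 2007-11-03; done 2007-11-02 — within the window.
(7) the permitted window runs from 2007-07-15 + 7 = 2007-07-22 to 2007-07-15 + 146 = 2007-12-08; done 2007-12-12 — 4 days after the window closed.
The analysis stops there.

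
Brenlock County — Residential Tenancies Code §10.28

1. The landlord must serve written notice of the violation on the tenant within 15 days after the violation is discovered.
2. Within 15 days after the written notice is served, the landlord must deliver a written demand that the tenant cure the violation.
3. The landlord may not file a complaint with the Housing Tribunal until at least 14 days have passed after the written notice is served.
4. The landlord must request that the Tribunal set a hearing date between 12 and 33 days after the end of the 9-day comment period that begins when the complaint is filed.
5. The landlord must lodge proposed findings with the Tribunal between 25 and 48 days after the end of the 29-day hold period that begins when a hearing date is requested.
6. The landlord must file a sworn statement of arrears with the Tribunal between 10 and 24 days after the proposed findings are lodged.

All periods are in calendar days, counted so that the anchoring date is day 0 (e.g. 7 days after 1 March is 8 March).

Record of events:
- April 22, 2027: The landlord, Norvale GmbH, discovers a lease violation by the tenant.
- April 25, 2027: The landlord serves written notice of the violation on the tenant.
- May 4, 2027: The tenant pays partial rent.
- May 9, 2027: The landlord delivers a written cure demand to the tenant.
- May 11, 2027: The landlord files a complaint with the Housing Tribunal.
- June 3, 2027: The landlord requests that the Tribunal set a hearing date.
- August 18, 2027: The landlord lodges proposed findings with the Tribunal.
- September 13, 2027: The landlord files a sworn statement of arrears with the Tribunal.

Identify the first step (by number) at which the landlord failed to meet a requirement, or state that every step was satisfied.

Step 6

(1) due by April 22, 2027 + 15 days = May 7, 2027; completed April 25, 2027, before the deadline.
(2) due by April 25, 2027 + 15 days = May 10, 2027; May 9, 2027 is within that limit.
(3) permitted from April 25, 2027 + 14 days = May 9, 2027 onward; done May 11, 2027 — permitted.
(4) the permitted window runs from May 20, 2027 + 12 = June 1, 2027 to May 20, 2027 + 33 = June 22, 2027; done June 3, 2027 — within the window.
(5) the permitted window runs from July 2, 2027 + 25 = July 27, 2027 to July 2, 2027 + 48 = August 19, 2027; done August 18, 2027, which is between those dates.
(6) the permitted window runs from August 18, 2027 + 10 = August 28, 2027 to August 18, 2027 + 24 = September 11, 2027; September 13, 2027 is 2 days past the end of the window.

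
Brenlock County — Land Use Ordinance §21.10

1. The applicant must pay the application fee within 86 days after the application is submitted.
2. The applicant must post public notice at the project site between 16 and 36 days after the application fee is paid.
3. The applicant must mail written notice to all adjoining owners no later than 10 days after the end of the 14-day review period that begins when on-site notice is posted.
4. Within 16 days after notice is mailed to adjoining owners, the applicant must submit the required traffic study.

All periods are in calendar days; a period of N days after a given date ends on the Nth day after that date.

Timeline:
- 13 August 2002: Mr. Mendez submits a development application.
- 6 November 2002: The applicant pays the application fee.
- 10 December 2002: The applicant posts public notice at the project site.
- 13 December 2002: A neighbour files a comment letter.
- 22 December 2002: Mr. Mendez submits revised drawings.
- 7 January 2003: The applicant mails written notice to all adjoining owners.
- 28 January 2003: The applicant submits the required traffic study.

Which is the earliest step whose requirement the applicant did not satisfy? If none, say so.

Step 3

Step 1 — counting 86 days from 13 August 2002 (when the application is submitted) gives a deadline of 7 November 2002; completed 6 November 2002, before the deadline.
Step 2 — 16 and 36 days from 6 November 2002 (when the application fee is paid) are 22 November 2002 and 12 December 2002 respectively; 10 December 2002 falls inside that range.
Step 3 — counting 10 days from 24 December 2002 (end of the 14-day review period, which began when on-site notice is posted on 10 December 2002) gives a deadline of 3 January 2003; 7 January 2003 misses that deadline by 4 days.
Later steps need not be reached.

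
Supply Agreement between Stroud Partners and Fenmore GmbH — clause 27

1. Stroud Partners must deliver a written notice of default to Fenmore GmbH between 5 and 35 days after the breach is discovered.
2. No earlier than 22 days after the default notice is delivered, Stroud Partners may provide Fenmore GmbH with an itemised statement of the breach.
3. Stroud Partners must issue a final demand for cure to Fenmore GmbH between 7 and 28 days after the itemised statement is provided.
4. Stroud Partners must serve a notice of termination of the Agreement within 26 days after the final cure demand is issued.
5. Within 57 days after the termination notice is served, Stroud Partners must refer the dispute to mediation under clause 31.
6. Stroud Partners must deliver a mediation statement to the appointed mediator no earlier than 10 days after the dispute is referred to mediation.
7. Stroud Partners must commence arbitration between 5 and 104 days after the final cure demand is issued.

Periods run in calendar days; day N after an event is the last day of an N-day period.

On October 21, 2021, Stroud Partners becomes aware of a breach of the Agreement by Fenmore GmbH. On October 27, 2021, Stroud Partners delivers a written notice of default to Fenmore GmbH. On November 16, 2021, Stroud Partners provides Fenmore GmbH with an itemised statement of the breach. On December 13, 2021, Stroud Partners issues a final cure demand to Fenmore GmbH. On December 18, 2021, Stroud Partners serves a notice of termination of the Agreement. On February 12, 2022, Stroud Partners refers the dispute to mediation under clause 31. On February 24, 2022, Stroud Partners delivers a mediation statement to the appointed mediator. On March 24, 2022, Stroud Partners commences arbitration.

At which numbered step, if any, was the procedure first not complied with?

Step 2

Step 1 — 5 and 35 days from October 21, 2021 (when the breach is discovered) are October 26, 2021 and November 25, 2021 respectively; October 27, 2021 falls inside that range.
Step 2 — must wait 22 days from October 27, 2021 (when the default notice is delivered), so not before November 18, 2021; November 16, 2021 is 2 days before the earliest permitted date.
The procedure was therefore not followed at step 2.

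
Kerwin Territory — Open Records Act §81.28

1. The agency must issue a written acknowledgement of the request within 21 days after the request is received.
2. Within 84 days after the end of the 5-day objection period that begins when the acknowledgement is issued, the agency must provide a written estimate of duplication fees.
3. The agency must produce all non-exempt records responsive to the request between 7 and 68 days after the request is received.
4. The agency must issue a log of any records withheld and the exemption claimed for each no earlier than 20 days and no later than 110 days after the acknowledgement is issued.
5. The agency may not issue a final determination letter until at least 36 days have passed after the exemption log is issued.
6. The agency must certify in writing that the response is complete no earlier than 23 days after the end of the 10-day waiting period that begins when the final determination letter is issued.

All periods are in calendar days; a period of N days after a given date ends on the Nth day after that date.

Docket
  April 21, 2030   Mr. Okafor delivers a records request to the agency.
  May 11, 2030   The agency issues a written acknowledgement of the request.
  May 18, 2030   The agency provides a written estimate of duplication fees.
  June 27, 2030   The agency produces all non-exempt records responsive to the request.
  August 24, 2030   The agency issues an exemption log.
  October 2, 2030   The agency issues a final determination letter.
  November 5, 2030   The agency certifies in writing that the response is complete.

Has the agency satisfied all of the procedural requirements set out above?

Step 1 — counting 21 days from April 21, 2030 (when the request is received) gives a deadline of May 12, 2030; May 11, 2030 is within that limit.
Step 2 — counting 84 days from May 16, 2030 (end of the 5-day objection period, which began when the acknowledgement is issued on May 11, 2030) gives a deadline of August 8, 2030; May 18, 2030 is within that limit.
Step 3 — 7 and 68 days from April 21, 2030 (when the request is received) are April 28, 2030 and June 28, 2030 respectively; done June 27, 2030, which is between those dates.
Step 4 — 20 and 110 days from May 11, 2030 (when the acknowledgement is issued) are May 31, 2030 and August 29, 2030 respectively; done August 24, 2030, which is between those dates.
Step 5 — must wait 36 days from August 24, 2030 (when the exemption log is issued), so not before September 29, 2030; October 2, 2030 is on or after that date.
Step 6 — must wait 23 days from October 12, 2030 (end of the 10-day waiting period, which began when the final determination letter is issued on October 2, 2030), so not before November 4, 2030; done November 5, 2030, after the minimum wait.

Yes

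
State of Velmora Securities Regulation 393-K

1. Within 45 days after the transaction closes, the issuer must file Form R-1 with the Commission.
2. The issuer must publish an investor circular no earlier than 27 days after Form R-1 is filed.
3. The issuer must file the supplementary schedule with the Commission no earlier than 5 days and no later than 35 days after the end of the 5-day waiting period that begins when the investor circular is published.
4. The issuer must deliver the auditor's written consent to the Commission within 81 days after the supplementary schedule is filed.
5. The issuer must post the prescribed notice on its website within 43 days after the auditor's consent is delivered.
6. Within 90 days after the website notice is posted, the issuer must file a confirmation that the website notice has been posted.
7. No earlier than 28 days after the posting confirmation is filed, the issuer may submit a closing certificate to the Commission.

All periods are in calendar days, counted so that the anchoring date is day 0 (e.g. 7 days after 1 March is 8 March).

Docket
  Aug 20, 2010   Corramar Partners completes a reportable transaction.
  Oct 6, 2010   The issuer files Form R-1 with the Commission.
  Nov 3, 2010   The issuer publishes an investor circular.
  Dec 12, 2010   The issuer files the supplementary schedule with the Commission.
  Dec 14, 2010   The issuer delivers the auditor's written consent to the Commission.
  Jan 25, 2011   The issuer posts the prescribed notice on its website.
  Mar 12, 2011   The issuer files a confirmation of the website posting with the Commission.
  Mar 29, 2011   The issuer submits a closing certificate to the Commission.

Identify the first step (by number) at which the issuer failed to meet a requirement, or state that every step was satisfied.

Step 1

(1) due by Aug 20, 2010 + 45 days = Oct 4, 2010; Oct 6, 2010 misses that deadline by 2 days.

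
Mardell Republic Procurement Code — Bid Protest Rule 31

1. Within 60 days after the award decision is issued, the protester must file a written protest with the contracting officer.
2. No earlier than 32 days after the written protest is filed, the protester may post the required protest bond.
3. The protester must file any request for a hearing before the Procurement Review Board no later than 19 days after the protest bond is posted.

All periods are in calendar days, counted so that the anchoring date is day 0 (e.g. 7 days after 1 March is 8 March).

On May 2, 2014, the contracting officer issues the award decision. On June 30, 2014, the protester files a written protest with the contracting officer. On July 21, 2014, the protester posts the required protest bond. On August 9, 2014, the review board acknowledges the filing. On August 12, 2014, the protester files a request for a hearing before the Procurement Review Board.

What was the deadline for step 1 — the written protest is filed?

July 1, 2014

Step 1 runs from May 2, 2014, when the award decision is issued. 60 days after May 2, 2014 is July 1, 2014.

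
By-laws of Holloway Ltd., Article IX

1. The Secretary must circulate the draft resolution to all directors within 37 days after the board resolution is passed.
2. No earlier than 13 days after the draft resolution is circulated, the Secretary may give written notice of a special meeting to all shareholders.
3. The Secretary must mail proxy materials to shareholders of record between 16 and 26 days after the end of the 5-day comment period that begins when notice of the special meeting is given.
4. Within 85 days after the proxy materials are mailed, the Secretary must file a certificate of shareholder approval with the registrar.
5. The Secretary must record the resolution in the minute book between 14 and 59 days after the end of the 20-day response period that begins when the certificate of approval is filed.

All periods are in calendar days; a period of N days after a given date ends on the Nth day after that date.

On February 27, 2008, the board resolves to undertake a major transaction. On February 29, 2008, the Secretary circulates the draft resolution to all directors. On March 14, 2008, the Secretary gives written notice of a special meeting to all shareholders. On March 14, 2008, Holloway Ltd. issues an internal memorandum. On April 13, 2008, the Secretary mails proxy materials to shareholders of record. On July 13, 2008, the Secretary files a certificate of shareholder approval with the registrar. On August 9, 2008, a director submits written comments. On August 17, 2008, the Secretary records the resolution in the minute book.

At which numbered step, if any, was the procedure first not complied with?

Step 1: 37 days after February 27, 2008 (when the board resolution is passed) is April 4, 2008; February 29, 2008 is within that limit.
Step 2: the earliest permitted date is 13 days after February 29, 2008 (when the draft resolution is circulated), i.e. March 13, 2008; done March 14, 2008, after the minimum wait.
Step 3: the window is 16–26 days after March 19, 2008 (end of the 5-day comment period, which began when notice of the special meeting is given on March 14, 2008), so April 4, 2008 through April 14, 2008; April 13, 2008 falls inside that range.
Step 4: 85 days after April 13, 2008 (when the proxy materials are mailed) is July 7, 2008; done July 13, 2008 — 6 days late.
That is the first point of non-compliance.

Step 4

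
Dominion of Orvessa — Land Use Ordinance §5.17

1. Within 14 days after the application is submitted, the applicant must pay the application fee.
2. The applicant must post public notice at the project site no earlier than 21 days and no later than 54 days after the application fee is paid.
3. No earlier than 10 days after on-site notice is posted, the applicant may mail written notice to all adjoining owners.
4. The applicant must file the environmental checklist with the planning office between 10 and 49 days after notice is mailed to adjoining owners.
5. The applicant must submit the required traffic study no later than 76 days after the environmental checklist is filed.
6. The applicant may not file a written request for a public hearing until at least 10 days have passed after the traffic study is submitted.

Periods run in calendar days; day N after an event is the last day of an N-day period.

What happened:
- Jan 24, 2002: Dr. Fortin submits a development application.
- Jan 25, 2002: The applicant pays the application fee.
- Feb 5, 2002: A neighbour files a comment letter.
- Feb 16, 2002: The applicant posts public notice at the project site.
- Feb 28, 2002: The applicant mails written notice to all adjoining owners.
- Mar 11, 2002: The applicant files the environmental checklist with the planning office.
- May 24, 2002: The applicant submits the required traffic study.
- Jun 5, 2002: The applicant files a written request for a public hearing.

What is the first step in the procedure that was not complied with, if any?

None — every step was satisfied

(1) due by Jan 24, 2002 + 14 days = Feb 7, 2002; Jan 25, 2002 is within that limit.
(2) the permitted window runs from Jan 25, 2002 + 21 = Feb 15, 2002 to Jan 25, 2002 + 54 = Mar 20, 2002; Feb 16, 2002 falls inside that range.
(3) permitted from Feb 16, 2002 + 10 days = Feb 26, 2002 onward; Feb 28, 2002 is on or after that date.
(4) the permitted window runs from Feb 28, 2002 + 10 = Mar 10, 2002 to Feb 28, 2002 + 49 = Apr 18, 2002; done Mar 11, 2002, which is between those dates.
(5) due by Mar 11, 2002 + 76 days = May 26, 2002; completed May 24, 2002, before the deadline.
(6) permitted from May 24, 2002 + 10 days = Jun 3, 2002 onward; done Jun 5, 2002 — permitted.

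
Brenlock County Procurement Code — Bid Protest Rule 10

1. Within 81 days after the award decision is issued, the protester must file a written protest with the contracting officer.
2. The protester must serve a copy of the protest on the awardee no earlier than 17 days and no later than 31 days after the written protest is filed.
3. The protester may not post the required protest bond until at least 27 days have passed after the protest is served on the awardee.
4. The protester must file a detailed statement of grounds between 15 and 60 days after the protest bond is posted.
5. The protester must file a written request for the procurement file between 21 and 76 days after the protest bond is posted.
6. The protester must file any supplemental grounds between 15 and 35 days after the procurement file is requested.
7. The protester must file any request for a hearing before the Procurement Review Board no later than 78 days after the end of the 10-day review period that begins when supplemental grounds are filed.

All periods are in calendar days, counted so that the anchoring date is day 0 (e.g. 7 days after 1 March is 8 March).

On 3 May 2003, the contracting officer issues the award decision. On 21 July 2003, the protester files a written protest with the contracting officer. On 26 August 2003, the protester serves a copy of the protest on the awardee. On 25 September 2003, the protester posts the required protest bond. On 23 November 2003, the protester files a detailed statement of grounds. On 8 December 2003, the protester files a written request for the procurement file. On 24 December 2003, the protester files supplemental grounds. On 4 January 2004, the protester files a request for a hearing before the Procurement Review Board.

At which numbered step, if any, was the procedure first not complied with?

Step 1 — counting 81 days from 3 May 2003 (when the award decision is issued) gives a deadline of 23 July 2003; completed 21 July 2003, before the deadline.
Step 2 — 17 and 31 days from 21 July 2003 (when the written protest is filed) are 7 August 2003 and 21 August 2003 respectively; done 26 August 2003 — 5 days after the window closed.
The procedure was therefore not followed at step 2.

Step 2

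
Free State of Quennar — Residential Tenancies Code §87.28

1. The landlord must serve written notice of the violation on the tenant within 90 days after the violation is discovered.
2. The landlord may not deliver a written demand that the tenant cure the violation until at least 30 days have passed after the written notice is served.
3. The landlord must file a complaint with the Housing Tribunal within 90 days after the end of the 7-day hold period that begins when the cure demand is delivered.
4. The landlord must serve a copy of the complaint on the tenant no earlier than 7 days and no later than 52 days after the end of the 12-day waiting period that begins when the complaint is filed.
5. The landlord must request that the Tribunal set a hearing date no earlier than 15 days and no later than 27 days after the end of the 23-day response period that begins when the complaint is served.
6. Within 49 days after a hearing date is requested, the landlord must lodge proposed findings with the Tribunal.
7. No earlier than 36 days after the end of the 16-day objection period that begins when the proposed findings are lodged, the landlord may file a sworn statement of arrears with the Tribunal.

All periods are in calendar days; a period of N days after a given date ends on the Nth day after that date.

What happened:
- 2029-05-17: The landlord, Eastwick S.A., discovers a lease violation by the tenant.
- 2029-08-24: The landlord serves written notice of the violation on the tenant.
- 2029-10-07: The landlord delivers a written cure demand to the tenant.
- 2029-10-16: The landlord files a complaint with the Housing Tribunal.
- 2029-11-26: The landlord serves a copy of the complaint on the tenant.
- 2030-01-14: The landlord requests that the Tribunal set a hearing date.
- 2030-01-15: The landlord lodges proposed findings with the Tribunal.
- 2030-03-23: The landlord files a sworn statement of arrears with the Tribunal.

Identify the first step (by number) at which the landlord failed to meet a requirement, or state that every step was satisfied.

Step 1

Step 1 — counting 90 days from 2029-05-17 (when the violation is discovered) gives a deadline of 2029-08-15; done 2029-08-24 — 9 days late.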